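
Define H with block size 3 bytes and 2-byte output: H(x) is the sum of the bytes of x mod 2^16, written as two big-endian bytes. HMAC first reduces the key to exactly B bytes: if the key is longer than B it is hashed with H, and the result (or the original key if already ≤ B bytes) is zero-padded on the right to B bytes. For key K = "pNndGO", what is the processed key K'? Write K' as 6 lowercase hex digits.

|K| = 6 > B = 3, so first hash the key.
H(K): sum = 112+78+110+100+71+79 = 550 → 02 26.
Zero-pad H(K) = 02 26 to 3 bytes: K' = 02 26 00.

022600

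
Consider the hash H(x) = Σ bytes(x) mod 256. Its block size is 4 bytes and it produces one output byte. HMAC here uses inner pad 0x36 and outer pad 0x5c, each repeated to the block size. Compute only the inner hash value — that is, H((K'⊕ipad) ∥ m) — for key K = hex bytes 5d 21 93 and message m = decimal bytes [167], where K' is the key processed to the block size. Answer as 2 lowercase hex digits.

04

Key hex bytes 5d 21 93 is 3 bytes ≤ B = 4; zero-pad to 4 bytes: K' = 5d 21 93 00.
K' ⊕ ipad = 6b 17 a5 36.
Inner input = 6b 17 a5 36 ∥ a7.
Inner hash: sum = 107+23+165+54+167 = 516; mod 256 = 4 → 04.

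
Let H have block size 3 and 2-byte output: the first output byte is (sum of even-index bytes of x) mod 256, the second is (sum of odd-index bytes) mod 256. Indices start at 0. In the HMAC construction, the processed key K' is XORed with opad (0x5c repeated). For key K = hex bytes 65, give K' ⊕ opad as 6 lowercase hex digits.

Key hex bytes 65 is 1 byte ≤ B = 3; zero-pad to 3 bytes: K' = 65 00 00.
XOR each byte with 0x5c: 65⊕5c=39, 00⊕5c=5c, 00⊕5c=5c.

395c5c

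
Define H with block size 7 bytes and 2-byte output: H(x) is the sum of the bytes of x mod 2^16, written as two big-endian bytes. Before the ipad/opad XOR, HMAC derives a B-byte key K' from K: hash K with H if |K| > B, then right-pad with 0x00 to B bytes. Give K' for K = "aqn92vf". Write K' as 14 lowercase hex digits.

Key "aqn92vf" = 61 71 6e 39 32 76 66 is exactly B = 7 bytes: K' = 61 71 6e 39 32 76 66.

61716e39327666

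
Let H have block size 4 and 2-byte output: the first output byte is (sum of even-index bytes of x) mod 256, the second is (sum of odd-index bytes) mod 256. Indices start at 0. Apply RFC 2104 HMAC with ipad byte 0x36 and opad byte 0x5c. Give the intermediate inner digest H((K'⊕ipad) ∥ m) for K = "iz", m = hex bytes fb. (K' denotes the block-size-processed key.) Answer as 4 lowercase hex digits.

Key "iz" = 69 7a is 2 bytes ≤ B = 4; zero-pad to 4 bytes: K' = 69 7a 00 00.
K' ⊕ ipad = 5f 4c 36 36.
Inner input = 5f 4c 36 36 ∥ fb.
Inner hash: even-index sum = 400 mod 256 = 144; odd-index sum = 130 mod 256 = 130 → 90 82.

9082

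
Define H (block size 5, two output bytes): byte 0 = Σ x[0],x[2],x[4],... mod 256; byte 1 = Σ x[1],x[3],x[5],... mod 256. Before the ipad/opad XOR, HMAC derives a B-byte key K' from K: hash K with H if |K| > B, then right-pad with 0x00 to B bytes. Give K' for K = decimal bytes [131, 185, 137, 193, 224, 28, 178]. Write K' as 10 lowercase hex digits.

|K| = 7 > B = 5, so first hash the key.
H(K): even-index sum = 670 mod 256 = 158; odd-index sum = 406 mod 256 = 150 → 9e 96.
Zero-pad H(K) = 9e 96 to 5 bytes: K' = 9e 96 00 00 00.

9e96000000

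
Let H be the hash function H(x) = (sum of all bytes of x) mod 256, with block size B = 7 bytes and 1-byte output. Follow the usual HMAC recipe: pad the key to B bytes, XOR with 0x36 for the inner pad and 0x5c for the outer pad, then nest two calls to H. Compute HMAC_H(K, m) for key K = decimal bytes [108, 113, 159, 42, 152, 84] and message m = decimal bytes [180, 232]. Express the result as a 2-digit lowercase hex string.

06

Key decimal bytes [108, 113, 159, 42, 152, 84] = 6c 71 9f 2a 98 54 is 6 bytes ≤ B = 7; zero-pad to 7 bytes: K' = 6c 71 9f 2a 98 54 00.
K' ⊕ ipad = 5a 47 a9 1c ae 62 36.  K' ⊕ opad = 30 2d c3 76 c4 08 5c.
Inner input = (K'⊕ipad) ∥ m = 5a 47 a9 1c ae 62 36 ∥ b4 e8.
Inner hash: sum = 90+71+169+28+174+98+54+180+232 = 1096; mod 256 = 72 → 48.
Outer input = (K'⊕opad) ∥ inner = 30 2d c3 76 c4 08 5c ∥ 48.
Outer hash (tag): sum = 48+45+195+118+196+8+92+72 = 774; mod 256 = 6 → 06.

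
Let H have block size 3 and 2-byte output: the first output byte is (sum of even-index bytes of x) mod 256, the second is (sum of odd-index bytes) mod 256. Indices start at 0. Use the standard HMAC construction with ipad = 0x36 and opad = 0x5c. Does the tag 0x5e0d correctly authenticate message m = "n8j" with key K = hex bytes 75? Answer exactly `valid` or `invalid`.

invalid

Key hex bytes 75 is 1 byte ≤ B = 3; zero-pad to 3 bytes: K' = 75 00 00.
K' ⊕ ipad = 43 36 36; K' ⊕ opad = 29 5c 5c.
Inner hash: even-index sum = 177 mod 256 = 177; odd-index sum = 270 mod 256 = 14 → b1 0e.
Outer hash (recomputed tag): even-index sum = 147 mod 256 = 147; odd-index sum = 269 mod 256 = 13 → 93 0d.
Recomputed tag = 930d; claimed = 5e0d → mismatch.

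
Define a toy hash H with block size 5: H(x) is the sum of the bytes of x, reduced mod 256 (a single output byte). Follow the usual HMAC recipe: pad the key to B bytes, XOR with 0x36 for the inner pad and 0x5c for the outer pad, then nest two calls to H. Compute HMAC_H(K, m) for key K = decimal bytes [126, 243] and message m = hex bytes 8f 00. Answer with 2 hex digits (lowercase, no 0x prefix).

23

Key decimal bytes [126, 243] = 7e f3 is 2 bytes ≤ B = 5; zero-pad to 5 bytes: K' = 7e f3 00 00 00.
K' ⊕ ipad = 48 c5 36 36 36.  K' ⊕ opad = 22 af 5c 5c 5c.
Inner input = (K'⊕ipad) ∥ m = 48 c5 36 36 36 ∥ 8f 00.
Inner hash: sum = 72+197+54+54+54+143+0 = 574; mod 256 = 62 → 3e.
Outer input = (K'⊕opad) ∥ inner = 22 af 5c 5c 5c ∥ 3e.
Outer hash (tag): sum = 34+175+92+92+92+62 = 547; mod 256 = 35 → 23.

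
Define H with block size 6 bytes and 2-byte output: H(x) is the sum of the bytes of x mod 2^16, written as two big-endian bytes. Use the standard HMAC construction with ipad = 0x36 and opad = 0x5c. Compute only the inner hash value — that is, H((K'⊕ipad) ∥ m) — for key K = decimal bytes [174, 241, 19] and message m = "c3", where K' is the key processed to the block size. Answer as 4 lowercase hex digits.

Key decimal bytes [174, 241, 19] = ae f1 13 is 3 bytes ≤ B = 6; zero-pad to 6 bytes: K' = ae f1 13 00 00 00.
K' ⊕ ipad = 98 c7 25 36 36 36.
Inner input = 98 c7 25 36 36 36 ∥ 63 33.
Inner hash: sum = 152+199+37+54+54+54+99+51 = 700 → 02 bc.

02bc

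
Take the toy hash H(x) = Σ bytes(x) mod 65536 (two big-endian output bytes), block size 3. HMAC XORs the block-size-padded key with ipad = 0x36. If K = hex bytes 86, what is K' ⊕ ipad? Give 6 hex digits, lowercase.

Key hex bytes 86 is 1 byte ≤ B = 3; zero-pad to 3 bytes: K' = 86 00 00.
XOR each byte with 0x36: 86⊕36=b0, 00⊕36=36, 00⊕36=36.

b03636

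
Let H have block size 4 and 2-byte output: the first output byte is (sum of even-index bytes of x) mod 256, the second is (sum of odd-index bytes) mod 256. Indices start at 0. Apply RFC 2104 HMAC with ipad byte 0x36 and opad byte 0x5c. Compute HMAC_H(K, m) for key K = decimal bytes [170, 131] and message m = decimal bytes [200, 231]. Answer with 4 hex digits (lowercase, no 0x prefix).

ec0d

Key decimal bytes [170, 131] = aa 83 is 2 bytes ≤ B = 4; zero-pad to 4 bytes: K' = aa 83 00 00.
K' ⊕ ipad = 9c b5 36 36.  K' ⊕ opad = f6 df 5c 5c.
Inner input = (K'⊕ipad) ∥ m = 9c b5 36 36 ∥ c8 e7.
Inner hash: even-index sum = 410 mod 256 = 154; odd-index sum = 466 mod 256 = 210 → 9a d2.
Outer input = (K'⊕opad) ∥ inner = f6 df 5c 5c ∥ 9a d2.
Outer hash (tag): even-index sum = 492 mod 256 = 236; odd-index sum = 525 mod 256 = 13 → ec 0d.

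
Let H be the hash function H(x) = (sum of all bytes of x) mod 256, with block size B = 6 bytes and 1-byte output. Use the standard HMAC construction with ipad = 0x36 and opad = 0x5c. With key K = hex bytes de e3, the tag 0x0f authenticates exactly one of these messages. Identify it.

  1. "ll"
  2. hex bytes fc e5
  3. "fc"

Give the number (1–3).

Key hex bytes de e3 is 2 bytes ≤ B = 6; zero-pad to 6 bytes: K' = de e3 00 00 00 00.
K' ⊕ ipad = e8 d5 36 36 36 36; K' ⊕ opad = 82 bf 5c 5c 5c 5c.
m1: inner = H(e8 d5 36 36 36 36 6c 6c) = 6d; tag = H(82 bf 5c 5c 5c 5c 6d) = 1e
m2: inner = H(e8 d5 36 36 36 36 fc e5) = 76; tag = H(82 bf 5c 5c 5c 5c 76) = 27
m3: inner = H(e8 d5 36 36 36 36 66 63) = 5e; tag = H(82 bf 5c 5c 5c 5c 5e) = 0f ← matches

3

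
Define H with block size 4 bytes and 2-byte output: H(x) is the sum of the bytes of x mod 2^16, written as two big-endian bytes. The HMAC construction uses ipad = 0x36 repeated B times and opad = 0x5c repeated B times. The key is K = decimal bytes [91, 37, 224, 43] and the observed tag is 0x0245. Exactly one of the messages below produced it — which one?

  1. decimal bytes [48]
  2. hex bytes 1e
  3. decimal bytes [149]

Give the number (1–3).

2

Key decimal bytes [91, 37, 224, 43] = 5b 25 e0 2b is exactly B = 4 bytes: K' = 5b 25 e0 2b.
K' ⊕ ipad = 6d 13 d6 1d; K' ⊕ opad = 07 79 bc 77.
m1: inner = H(6d 13 d6 1d 30) = 01 a3; tag = H(07 79 bc 77 01 a3) = 0257
m2: inner = H(6d 13 d6 1d 1e) = 01 91; tag = H(07 79 bc 77 01 91) = 0245 ← matches
m3: inner = H(6d 13 d6 1d 95) = 02 08; tag = H(07 79 bc 77 02 08) = 01bd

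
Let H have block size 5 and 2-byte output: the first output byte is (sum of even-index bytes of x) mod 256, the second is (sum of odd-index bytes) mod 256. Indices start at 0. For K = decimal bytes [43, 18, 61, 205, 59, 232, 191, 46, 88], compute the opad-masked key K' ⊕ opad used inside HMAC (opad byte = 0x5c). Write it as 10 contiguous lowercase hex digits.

e6a95c5c5c

Key decimal bytes [43, 18, 61, 205, 59, 232, 191, 46, 88] = 2b 12 3d cd 3b e8 bf 2e 58 is 9 bytes > B = 5, so hash it first: H(key) = ba f5, then zero-pad to 5 bytes: K' = ba f5 00 00 00.
XOR each byte with 0x5c: ba⊕5c=e6, f5⊕5c=a9, 00⊕5c=5c, 00⊕5c=5c, 00⊕5c=5c.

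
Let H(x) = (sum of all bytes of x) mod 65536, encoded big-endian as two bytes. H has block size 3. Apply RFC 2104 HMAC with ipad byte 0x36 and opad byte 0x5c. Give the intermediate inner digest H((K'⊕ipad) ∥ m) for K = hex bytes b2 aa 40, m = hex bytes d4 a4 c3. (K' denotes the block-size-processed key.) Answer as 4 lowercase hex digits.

Key hex bytes b2 aa 40 is exactly B = 3 bytes: K' = b2 aa 40.
K' ⊕ ipad = 84 9c 76.
Inner input = 84 9c 76 ∥ d4 a4 c3.
Inner hash: sum = 132+156+118+212+164+195 = 977 → 03 d1.

03d1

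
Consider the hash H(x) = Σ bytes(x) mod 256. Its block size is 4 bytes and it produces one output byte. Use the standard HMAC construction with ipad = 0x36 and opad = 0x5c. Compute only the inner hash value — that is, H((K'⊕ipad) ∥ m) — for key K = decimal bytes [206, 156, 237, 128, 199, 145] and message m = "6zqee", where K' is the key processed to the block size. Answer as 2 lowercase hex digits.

Key decimal bytes [206, 156, 237, 128, 199, 145] = ce 9c ed 80 c7 91 is 6 bytes > B = 4, so hash it first: H(key) = 2f, then zero-pad to 4 bytes: K' = 2f 00 00 00.
K' ⊕ ipad = 19 36 36 36.
Inner input = 19 36 36 36 ∥ 36 7a 71 65 65.
Inner hash: sum = 25+54+54+54+54+122+113+101+101 = 678; mod 256 = 166 → a6.

a6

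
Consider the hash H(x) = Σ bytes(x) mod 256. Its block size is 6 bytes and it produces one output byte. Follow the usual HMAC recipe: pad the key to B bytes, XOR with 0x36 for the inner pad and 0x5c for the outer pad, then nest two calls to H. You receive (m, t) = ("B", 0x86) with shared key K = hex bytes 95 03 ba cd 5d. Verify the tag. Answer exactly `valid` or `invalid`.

Key hex bytes 95 03 ba cd 5d is 5 bytes ≤ B = 6; zero-pad to 6 bytes: K' = 95 03 ba cd 5d 00.
K' ⊕ ipad = a3 35 8c fb 6b 36; K' ⊕ opad = c9 5f e6 91 01 5c.
Inner hash: sum = 163+53+140+251+107+54+66 = 834; mod 256 = 66 → 42.
Outer hash (recomputed tag): sum = 201+95+230+145+1+92+66 = 830; mod 256 = 62 → 3e.
Recomputed tag = 3e; claimed = 86 → mismatch.

invalid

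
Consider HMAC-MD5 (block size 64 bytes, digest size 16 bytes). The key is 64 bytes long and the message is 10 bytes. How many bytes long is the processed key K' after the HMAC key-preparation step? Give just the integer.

64

Key is 64 ≤ 64 bytes, zero-padded: |K'| = 64.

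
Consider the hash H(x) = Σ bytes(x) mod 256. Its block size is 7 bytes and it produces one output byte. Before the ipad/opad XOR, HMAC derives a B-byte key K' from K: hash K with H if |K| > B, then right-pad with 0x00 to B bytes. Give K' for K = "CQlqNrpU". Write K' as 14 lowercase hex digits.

f6000000000000

|K| = 8 > B = 7, so first hash the key.
H(K): sum = 67+81+108+113+78+114+112+85 = 758; mod 256 = 246 → f6.
Zero-pad H(K) = f6 to 7 bytes: K' = f6 00 00 00 00 00 00.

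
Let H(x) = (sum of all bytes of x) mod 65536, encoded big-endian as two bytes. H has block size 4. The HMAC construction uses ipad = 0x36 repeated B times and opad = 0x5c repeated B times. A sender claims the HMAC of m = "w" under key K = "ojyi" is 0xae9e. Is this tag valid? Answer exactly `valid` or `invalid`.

invalid

Key "ojyi" = 6f 6a 79 69 is exactly B = 4 bytes: K' = 6f 6a 79 69.
K' ⊕ ipad = 59 5c 4f 5f; K' ⊕ opad = 33 36 25 35.
Inner hash: sum = 89+92+79+95+119 = 474 → 01 da.
Outer hash (recomputed tag): sum = 51+54+37+53+1+218 = 414 → 01 9e.
Recomputed tag = 019e; claimed = ae9e → mismatch.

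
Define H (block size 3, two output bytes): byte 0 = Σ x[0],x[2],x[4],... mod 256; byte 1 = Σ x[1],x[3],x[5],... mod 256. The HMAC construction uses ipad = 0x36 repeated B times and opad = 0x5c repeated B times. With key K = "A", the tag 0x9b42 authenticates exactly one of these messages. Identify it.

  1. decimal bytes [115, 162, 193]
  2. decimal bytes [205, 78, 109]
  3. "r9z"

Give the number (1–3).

3

Key "A" = 41 is 1 byte ≤ B = 3; zero-pad to 3 bytes: K' = 41 00 00.
K' ⊕ ipad = 77 36 36; K' ⊕ opad = 1d 5c 5c.
m1: inner = H(77 36 36 73 a2 c1) = 4f 6a; tag = H(1d 5c 5c 4f 6a) = e3ab
m2: inner = H(77 36 36 cd 4e 6d) = fb 70; tag = H(1d 5c 5c fb 70) = e957
m3: inner = H(77 36 36 72 39 7a) = e6 22; tag = H(1d 5c 5c e6 22) = 9b42 ← matches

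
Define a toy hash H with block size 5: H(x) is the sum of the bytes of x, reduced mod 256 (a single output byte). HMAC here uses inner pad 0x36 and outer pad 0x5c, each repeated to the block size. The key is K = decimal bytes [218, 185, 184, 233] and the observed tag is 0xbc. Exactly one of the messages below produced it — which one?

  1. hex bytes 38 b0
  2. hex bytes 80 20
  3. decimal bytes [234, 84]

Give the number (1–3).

Key decimal bytes [218, 185, 184, 233] = da b9 b8 e9 is 4 bytes ≤ B = 5; zero-pad to 5 bytes: K' = da b9 b8 e9 00.
K' ⊕ ipad = ec 8f 8e df 36; K' ⊕ opad = 86 e5 e4 b5 5c.
m1: inner = H(ec 8f 8e df 36 38 b0) = 06; tag = H(86 e5 e4 b5 5c 06) = 66
m2: inner = H(ec 8f 8e df 36 80 20) = be; tag = H(86 e5 e4 b5 5c be) = 1e
m3: inner = H(ec 8f 8e df 36 ea 54) = 5c; tag = H(86 e5 e4 b5 5c 5c) = bc ← matches

3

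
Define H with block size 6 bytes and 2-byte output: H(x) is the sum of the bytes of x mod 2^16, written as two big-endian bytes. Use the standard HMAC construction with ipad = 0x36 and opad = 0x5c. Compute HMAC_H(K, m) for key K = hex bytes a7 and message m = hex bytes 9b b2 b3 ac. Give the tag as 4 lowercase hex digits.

0316

Key hex bytes a7 is 1 byte ≤ B = 6; zero-pad to 6 bytes: K' = a7 00 00 00 00 00.
K' ⊕ ipad = 91 36 36 36 36 36.  K' ⊕ opad = fb 5c 5c 5c 5c 5c.
Inner input = (K'⊕ipad) ∥ m = 91 36 36 36 36 36 ∥ 9b b2 b3 ac.
Inner hash: sum = 145+54+54+54+54+54+155+178+179+172 = 1099 → 04 4b.
Outer input = (K'⊕opad) ∥ inner = fb 5c 5c 5c 5c 5c ∥ 04 4b.
Outer hash (tag): sum = 251+92+92+92+92+92+4+75 = 790 → 03 16.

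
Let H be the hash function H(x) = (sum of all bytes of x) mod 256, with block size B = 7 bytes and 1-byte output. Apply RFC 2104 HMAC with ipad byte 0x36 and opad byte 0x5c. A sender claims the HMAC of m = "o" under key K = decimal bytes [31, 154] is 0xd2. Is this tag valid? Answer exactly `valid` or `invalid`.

invalid

Key decimal bytes [31, 154] = 1f 9a is 2 bytes ≤ B = 7; zero-pad to 7 bytes: K' = 1f 9a 00 00 00 00 00.
K' ⊕ ipad = 29 ac 36 36 36 36 36; K' ⊕ opad = 43 c6 5c 5c 5c 5c 5c.
Inner hash: sum = 41+172+54+54+54+54+54+111 = 594; mod 256 = 82 → 52.
Outer hash (recomputed tag): sum = 67+198+92+92+92+92+92+82 = 807; mod 256 = 39 → 27.
Recomputed tag = 27; claimed = d2 → mismatch.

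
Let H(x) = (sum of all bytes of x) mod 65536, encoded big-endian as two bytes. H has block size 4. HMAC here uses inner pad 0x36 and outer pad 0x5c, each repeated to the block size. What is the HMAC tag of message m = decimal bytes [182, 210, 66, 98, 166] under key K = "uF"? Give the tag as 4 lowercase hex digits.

01ef

Key "uF" = 75 46 is 2 bytes ≤ B = 4; zero-pad to 4 bytes: K' = 75 46 00 00.
K' ⊕ ipad = 43 70 36 36.  K' ⊕ opad = 29 1a 5c 5c.
Inner input = (K'⊕ipad) ∥ m = 43 70 36 36 ∥ b6 d2 42 62 a6.
Inner hash: sum = 67+112+54+54+182+210+66+98+166 = 1009 → 03 f1.
Outer input = (K'⊕opad) ∥ inner = 29 1a 5c 5c ∥ 03 f1.
Outer hash (tag): sum = 41+26+92+92+3+241 = 495 → 01 ef.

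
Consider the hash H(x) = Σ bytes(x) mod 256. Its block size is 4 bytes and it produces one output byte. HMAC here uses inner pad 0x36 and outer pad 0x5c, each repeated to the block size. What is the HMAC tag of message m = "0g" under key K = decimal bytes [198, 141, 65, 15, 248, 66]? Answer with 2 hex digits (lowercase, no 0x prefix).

Key decimal bytes [198, 141, 65, 15, 248, 66] = c6 8d 41 0f f8 42 is 6 bytes > B = 4, so hash it first: H(key) = dd, then zero-pad to 4 bytes: K' = dd 00 00 00.
K' ⊕ ipad = eb 36 36 36.  K' ⊕ opad = 81 5c 5c 5c.
Inner input = (K'⊕ipad) ∥ m = eb 36 36 36 ∥ 30 67.
Inner hash: sum = 235+54+54+54+48+103 = 548; mod 256 = 36 → 24.
Outer input = (K'⊕opad) ∥ inner = 81 5c 5c 5c ∥ 24.
Outer hash (tag): sum = 129+92+92+92+36 = 441; mod 256 = 185 → b9.

b9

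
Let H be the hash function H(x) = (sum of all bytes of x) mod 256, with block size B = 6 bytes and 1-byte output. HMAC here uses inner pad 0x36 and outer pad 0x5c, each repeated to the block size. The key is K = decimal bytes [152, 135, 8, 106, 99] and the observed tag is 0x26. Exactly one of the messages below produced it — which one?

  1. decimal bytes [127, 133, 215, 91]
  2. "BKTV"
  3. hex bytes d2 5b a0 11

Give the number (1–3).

3

Key decimal bytes [152, 135, 8, 106, 99] = 98 87 08 6a 63 is 5 bytes ≤ B = 6; zero-pad to 6 bytes: K' = 98 87 08 6a 63 00.
K' ⊕ ipad = ae b1 3e 5c 55 36; K' ⊕ opad = c4 db 54 36 3f 5c.
m1: inner = H(ae b1 3e 5c 55 36 7f 85 d7 5b) = ba; tag = H(c4 db 54 36 3f 5c ba) = 7e
m2: inner = H(ae b1 3e 5c 55 36 42 4b 54 56) = bb; tag = H(c4 db 54 36 3f 5c bb) = 7f
m3: inner = H(ae b1 3e 5c 55 36 d2 5b a0 11) = 62; tag = H(c4 db 54 36 3f 5c 62) = 26 ← matches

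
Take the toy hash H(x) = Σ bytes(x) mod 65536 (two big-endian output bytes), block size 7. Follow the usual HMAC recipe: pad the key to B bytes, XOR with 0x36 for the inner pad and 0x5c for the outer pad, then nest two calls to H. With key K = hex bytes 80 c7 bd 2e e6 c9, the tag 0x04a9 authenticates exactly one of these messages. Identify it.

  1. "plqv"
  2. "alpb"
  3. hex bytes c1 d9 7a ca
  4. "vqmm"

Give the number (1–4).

3

Key hex bytes 80 c7 bd 2e e6 c9 is 6 bytes ≤ B = 7; zero-pad to 7 bytes: K' = 80 c7 bd 2e e6 c9 00.
K' ⊕ ipad = b6 f1 8b 18 d0 ff 36; K' ⊕ opad = dc 9b e1 72 ba 95 5c.
m1: inner = H(b6 f1 8b 18 d0 ff 36 70 6c 71 76) = 06 12; tag = H(dc 9b e1 72 ba 95 5c 06 12) = 048d
m2: inner = H(b6 f1 8b 18 d0 ff 36 61 6c 70 62) = 05 ee; tag = H(dc 9b e1 72 ba 95 5c 05 ee) = 0568
m3: inner = H(b6 f1 8b 18 d0 ff 36 c1 d9 7a ca) = 07 2d; tag = H(dc 9b e1 72 ba 95 5c 07 2d) = 04a9 ← matches
m4: inner = H(b6 f1 8b 18 d0 ff 36 76 71 6d 6d) = 06 10; tag = H(dc 9b e1 72 ba 95 5c 06 10) = 048b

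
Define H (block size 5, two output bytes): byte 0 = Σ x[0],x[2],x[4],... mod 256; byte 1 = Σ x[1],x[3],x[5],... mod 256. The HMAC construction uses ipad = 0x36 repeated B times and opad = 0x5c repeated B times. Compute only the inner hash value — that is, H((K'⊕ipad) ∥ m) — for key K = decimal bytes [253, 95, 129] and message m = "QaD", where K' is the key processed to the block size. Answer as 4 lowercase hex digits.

Key decimal bytes [253, 95, 129] = fd 5f 81 is 3 bytes ≤ B = 5; zero-pad to 5 bytes: K' = fd 5f 81 00 00.
K' ⊕ ipad = cb 69 b7 36 36.
Inner input = cb 69 b7 36 36 ∥ 51 61 44.
Inner hash: even-index sum = 537 mod 256 = 25; odd-index sum = 308 mod 256 = 52 → 19 34.

1934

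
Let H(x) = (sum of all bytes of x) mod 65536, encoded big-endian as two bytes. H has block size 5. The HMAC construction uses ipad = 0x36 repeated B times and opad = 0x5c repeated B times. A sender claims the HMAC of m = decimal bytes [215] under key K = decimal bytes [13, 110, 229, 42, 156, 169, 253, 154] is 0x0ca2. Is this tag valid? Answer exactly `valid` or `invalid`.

invalid

Key decimal bytes [13, 110, 229, 42, 156, 169, 253, 154] = 0d 6e e5 2a 9c a9 fd 9a is 8 bytes > B = 5, so hash it first: H(key) = 04 66, then zero-pad to 5 bytes: K' = 04 66 00 00 00.
K' ⊕ ipad = 32 50 36 36 36; K' ⊕ opad = 58 3a 5c 5c 5c.
Inner hash: sum = 50+80+54+54+54+215 = 507 → 01 fb.
Outer hash (recomputed tag): sum = 88+58+92+92+92+1+251 = 674 → 02 a2.
Recomputed tag = 02a2; claimed = 0ca2 → mismatch.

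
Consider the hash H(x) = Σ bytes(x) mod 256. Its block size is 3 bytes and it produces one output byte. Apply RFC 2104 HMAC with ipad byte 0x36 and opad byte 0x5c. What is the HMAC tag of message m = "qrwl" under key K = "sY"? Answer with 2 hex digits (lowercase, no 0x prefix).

40

Key "sY" = 73 59 is 2 bytes ≤ B = 3; zero-pad to 3 bytes: K' = 73 59 00.
K' ⊕ ipad = 45 6f 36.  K' ⊕ opad = 2f 05 5c.
Inner input = (K'⊕ipad) ∥ m = 45 6f 36 ∥ 71 72 77 6c.
Inner hash: sum = 69+111+54+113+114+119+108 = 688; mod 256 = 176 → b0.
Outer input = (K'⊕opad) ∥ inner = 2f 05 5c ∥ b0.
Outer hash (tag): sum = 47+5+92+176 = 320; mod 256 = 64 → 40.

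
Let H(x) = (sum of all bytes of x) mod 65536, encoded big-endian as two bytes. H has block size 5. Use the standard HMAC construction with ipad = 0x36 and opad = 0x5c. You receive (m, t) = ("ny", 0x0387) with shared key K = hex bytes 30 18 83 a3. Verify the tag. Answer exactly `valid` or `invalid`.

valid

Key hex bytes 30 18 83 a3 is 4 bytes ≤ B = 5; zero-pad to 5 bytes: K' = 30 18 83 a3 00.
K' ⊕ ipad = 06 2e b5 95 36; K' ⊕ opad = 6c 44 df ff 5c.
Inner hash: sum = 6+46+181+149+54+110+121 = 667 → 02 9b.
Outer hash (recomputed tag): sum = 108+68+223+255+92+2+155 = 903 → 03 87.
Recomputed tag = 0387; claimed = 0387 → match.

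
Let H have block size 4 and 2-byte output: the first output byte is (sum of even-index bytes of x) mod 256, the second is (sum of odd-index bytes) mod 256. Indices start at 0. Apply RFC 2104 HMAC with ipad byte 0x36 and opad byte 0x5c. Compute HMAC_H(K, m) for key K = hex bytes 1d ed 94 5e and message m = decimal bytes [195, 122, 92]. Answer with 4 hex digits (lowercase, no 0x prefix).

f570

Key hex bytes 1d ed 94 5e is exactly B = 4 bytes: K' = 1d ed 94 5e.
K' ⊕ ipad = 2b db a2 68.  K' ⊕ opad = 41 b1 c8 02.
Inner input = (K'⊕ipad) ∥ m = 2b db a2 68 ∥ c3 7a 5c.
Inner hash: even-index sum = 492 mod 256 = 236; odd-index sum = 445 mod 256 = 189 → ec bd.
Outer input = (K'⊕opad) ∥ inner = 41 b1 c8 02 ∥ ec bd.
Outer hash (tag): even-index sum = 501 mod 256 = 245; odd-index sum = 368 mod 256 = 112 → f5 70.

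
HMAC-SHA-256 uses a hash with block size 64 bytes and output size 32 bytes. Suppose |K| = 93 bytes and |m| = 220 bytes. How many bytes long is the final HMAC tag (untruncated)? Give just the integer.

The tag is one SHA-256 digest: 32 bytes.

32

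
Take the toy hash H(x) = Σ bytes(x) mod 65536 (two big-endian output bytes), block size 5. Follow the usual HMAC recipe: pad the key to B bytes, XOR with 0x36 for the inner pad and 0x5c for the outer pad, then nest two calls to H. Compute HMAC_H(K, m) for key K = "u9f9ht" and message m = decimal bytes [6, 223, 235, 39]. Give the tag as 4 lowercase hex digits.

Key "u9f9ht" = 75 39 66 39 68 74 is 6 bytes > B = 5, so hash it first: H(key) = 02 29, then zero-pad to 5 bytes: K' = 02 29 00 00 00.
K' ⊕ ipad = 34 1f 36 36 36.  K' ⊕ opad = 5e 75 5c 5c 5c.
Inner input = (K'⊕ipad) ∥ m = 34 1f 36 36 36 ∥ 06 df eb 27.
Inner hash: sum = 52+31+54+54+54+6+223+235+39 = 748 → 02 ec.
Outer input = (K'⊕opad) ∥ inner = 5e 75 5c 5c 5c ∥ 02 ec.
Outer hash (tag): sum = 94+117+92+92+92+2+236 = 725 → 02 d5.

02d5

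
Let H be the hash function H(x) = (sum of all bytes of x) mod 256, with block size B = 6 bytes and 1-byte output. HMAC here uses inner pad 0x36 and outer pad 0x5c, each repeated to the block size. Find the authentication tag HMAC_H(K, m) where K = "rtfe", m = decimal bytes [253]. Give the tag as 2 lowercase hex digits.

Key "rtfe" = 72 74 66 65 is 4 bytes ≤ B = 6; zero-pad to 6 bytes: K' = 72 74 66 65 00 00.
K' ⊕ ipad = 44 42 50 53 36 36.  K' ⊕ opad = 2e 28 3a 39 5c 5c.
Inner input = (K'⊕ipad) ∥ m = 44 42 50 53 36 36 ∥ fd.
Inner hash: sum = 68+66+80+83+54+54+253 = 658; mod 256 = 146 → 92.
Outer input = (K'⊕opad) ∥ inner = 2e 28 3a 39 5c 5c ∥ 92.
Outer hash (tag): sum = 46+40+58+57+92+92+146 = 531; mod 256 = 19 → 13.

13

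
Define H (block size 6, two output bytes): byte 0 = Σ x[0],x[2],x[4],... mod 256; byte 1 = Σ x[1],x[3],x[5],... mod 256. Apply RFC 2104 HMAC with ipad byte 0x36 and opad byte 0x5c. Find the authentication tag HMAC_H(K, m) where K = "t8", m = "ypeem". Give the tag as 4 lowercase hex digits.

d96b

Key "t8" = 74 38 is 2 bytes ≤ B = 6; zero-pad to 6 bytes: K' = 74 38 00 00 00 00.
K' ⊕ ipad = 42 0e 36 36 36 36.  K' ⊕ opad = 28 64 5c 5c 5c 5c.
Inner input = (K'⊕ipad) ∥ m = 42 0e 36 36 36 36 ∥ 79 70 65 65 6d.
Inner hash: even-index sum = 505 mod 256 = 249; odd-index sum = 335 mod 256 = 79 → f9 4f.
Outer input = (K'⊕opad) ∥ inner = 28 64 5c 5c 5c 5c ∥ f9 4f.
Outer hash (tag): even-index sum = 473 mod 256 = 217; odd-index sum = 363 mod 256 = 107 → d9 6b.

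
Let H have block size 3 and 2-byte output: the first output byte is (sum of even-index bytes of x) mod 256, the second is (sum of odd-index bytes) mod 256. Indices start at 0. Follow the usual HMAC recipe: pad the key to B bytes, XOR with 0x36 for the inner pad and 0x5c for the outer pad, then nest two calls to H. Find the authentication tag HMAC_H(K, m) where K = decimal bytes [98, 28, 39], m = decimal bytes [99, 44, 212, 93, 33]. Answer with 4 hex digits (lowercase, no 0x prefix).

Key decimal bytes [98, 28, 39] = 62 1c 27 is exactly B = 3 bytes: K' = 62 1c 27.
K' ⊕ ipad = 54 2a 11.  K' ⊕ opad = 3e 40 7b.
Inner input = (K'⊕ipad) ∥ m = 54 2a 11 ∥ 63 2c d4 5d 21.
Inner hash: even-index sum = 238 mod 256 = 238; odd-index sum = 386 mod 256 = 130 → ee 82.
Outer input = (K'⊕opad) ∥ inner = 3e 40 7b ∥ ee 82.
Outer hash (tag): even-index sum = 315 mod 256 = 59; odd-index sum = 302 mod 256 = 46 → 3b 2e.

3b2e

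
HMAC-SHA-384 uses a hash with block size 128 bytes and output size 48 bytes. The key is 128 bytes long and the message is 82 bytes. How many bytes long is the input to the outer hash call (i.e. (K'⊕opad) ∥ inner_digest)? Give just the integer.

176

Key is 128 ≤ 128 bytes, zero-padded: |K'| = 128.
Outer input = (K'⊕opad) ∥ H(inner) → 128 + 48 = 176 bytes.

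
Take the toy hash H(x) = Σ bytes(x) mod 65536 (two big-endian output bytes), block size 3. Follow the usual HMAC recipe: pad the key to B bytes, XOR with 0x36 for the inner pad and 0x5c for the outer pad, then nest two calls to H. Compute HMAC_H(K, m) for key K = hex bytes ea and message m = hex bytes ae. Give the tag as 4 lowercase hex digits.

0265

Key hex bytes ea is 1 byte ≤ B = 3; zero-pad to 3 bytes: K' = ea 00 00.
K' ⊕ ipad = dc 36 36.  K' ⊕ opad = b6 5c 5c.
Inner input = (K'⊕ipad) ∥ m = dc 36 36 ∥ ae.
Inner hash: sum = 220+54+54+174 = 502 → 01 f6.
Outer input = (K'⊕opad) ∥ inner = b6 5c 5c ∥ 01 f6.
Outer hash (tag): sum = 182+92+92+1+246 = 613 → 02 65.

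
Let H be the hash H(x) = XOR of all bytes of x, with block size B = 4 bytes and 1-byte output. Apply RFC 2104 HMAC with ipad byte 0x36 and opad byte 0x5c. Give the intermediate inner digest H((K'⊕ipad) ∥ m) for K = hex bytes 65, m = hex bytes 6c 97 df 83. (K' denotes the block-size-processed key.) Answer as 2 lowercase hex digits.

Key hex bytes 65 is 1 byte ≤ B = 4; zero-pad to 4 bytes: K' = 65 00 00 00.
K' ⊕ ipad = 53 36 36 36.
Inner input = 53 36 36 36 ∥ 6c 97 df 83.
Inner hash: XOR 53⊕36⊕36⊕36⊕6c⊕97⊕df⊕83 = c2.

c2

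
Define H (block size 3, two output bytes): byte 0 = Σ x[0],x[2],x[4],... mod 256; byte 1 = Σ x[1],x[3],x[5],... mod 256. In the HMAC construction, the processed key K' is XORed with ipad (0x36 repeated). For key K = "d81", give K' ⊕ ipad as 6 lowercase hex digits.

Key "d81" = 64 38 31 is exactly B = 3 bytes: K' = 64 38 31.
XOR each byte with 0x36: 64⊕36=52, 38⊕36=0e, 31⊕36=07.

520e07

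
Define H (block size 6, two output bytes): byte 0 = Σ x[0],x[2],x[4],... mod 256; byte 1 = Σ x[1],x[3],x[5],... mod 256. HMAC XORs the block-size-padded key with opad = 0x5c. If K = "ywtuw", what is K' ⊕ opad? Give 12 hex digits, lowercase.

252b28292b5c

Key "ywtuw" = 79 77 74 75 77 is 5 bytes ≤ B = 6; zero-pad to 6 bytes: K' = 79 77 74 75 77 00.
XOR each byte with 0x5c: 79⊕5c=25, 77⊕5c=2b, 74⊕5c=28, 75⊕5c=29, 77⊕5c=2b, 00⊕5c=5c.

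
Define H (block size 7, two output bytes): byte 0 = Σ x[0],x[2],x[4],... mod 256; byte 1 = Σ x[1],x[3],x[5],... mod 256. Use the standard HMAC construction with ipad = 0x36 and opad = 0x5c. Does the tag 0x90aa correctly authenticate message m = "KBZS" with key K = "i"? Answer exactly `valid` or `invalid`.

valid

Key "i" = 69 is 1 byte ≤ B = 7; zero-pad to 7 bytes: K' = 69 00 00 00 00 00 00.
K' ⊕ ipad = 5f 36 36 36 36 36 36; K' ⊕ opad = 35 5c 5c 5c 5c 5c 5c.
Inner hash: even-index sum = 406 mod 256 = 150; odd-index sum = 327 mod 256 = 71 → 96 47.
Outer hash (recomputed tag): even-index sum = 400 mod 256 = 144; odd-index sum = 426 mod 256 = 170 → 90 aa.
Recomputed tag = 90aa; claimed = 90aa → match.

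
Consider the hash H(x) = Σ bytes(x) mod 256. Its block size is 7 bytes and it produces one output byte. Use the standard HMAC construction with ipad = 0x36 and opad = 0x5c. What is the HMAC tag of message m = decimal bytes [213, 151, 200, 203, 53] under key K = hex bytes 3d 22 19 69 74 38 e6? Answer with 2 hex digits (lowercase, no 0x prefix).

a0

Key hex bytes 3d 22 19 69 74 38 e6 is exactly B = 7 bytes: K' = 3d 22 19 69 74 38 e6.
K' ⊕ ipad = 0b 14 2f 5f 42 0e d0.  K' ⊕ opad = 61 7e 45 35 28 64 ba.
Inner input = (K'⊕ipad) ∥ m = 0b 14 2f 5f 42 0e d0 ∥ d5 97 c8 cb 35.
Inner hash: sum = 11+20+47+95+66+14+208+213+151+200+203+53 = 1281; mod 256 = 1 → 01.
Outer input = (K'⊕opad) ∥ inner = 61 7e 45 35 28 64 ba ∥ 01.
Outer hash (tag): sum = 97+126+69+53+40+100+186+1 = 672; mod 256 = 160 → a0.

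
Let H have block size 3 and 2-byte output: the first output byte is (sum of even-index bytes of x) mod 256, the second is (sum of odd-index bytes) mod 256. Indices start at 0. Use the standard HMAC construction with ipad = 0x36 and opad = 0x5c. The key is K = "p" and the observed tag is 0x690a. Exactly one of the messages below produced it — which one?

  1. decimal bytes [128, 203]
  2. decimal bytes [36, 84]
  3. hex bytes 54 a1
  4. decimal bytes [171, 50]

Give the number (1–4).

Key "p" = 70 is 1 byte ≤ B = 3; zero-pad to 3 bytes: K' = 70 00 00.
K' ⊕ ipad = 46 36 36; K' ⊕ opad = 2c 5c 5c.
m1: inner = H(46 36 36 80 cb) = 47 b6; tag = H(2c 5c 5c 47 b6) = 3ea3
m2: inner = H(46 36 36 24 54) = d0 5a; tag = H(2c 5c 5c d0 5a) = e22c
m3: inner = H(46 36 36 54 a1) = 1d 8a; tag = H(2c 5c 5c 1d 8a) = 1279
m4: inner = H(46 36 36 ab 32) = ae e1; tag = H(2c 5c 5c ae e1) = 690a ← matches

4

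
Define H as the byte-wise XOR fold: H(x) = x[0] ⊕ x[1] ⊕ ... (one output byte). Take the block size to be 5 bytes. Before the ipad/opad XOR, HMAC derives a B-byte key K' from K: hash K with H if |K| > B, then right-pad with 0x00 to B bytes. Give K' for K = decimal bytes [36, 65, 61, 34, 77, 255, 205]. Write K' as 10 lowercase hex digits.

0500000000

|K| = 7 > B = 5, so first hash the key.
H(K): XOR 24⊕41⊕3d⊕22⊕4d⊕ff⊕cd = 05.
Zero-pad H(K) = 05 to 5 bytes: K' = 05 00 00 00 00.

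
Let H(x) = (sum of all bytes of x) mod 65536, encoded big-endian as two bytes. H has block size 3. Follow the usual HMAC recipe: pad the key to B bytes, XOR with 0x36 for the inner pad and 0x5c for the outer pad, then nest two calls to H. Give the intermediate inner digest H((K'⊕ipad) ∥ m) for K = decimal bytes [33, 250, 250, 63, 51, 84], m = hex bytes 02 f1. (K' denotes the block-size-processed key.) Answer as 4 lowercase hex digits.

Key decimal bytes [33, 250, 250, 63, 51, 84] = 21 fa fa 3f 33 54 is 6 bytes > B = 3, so hash it first: H(key) = 02 db, then zero-pad to 3 bytes: K' = 02 db 00.
K' ⊕ ipad = 34 ed 36.
Inner input = 34 ed 36 ∥ 02 f1.
Inner hash: sum = 52+237+54+2+241 = 586 → 02 4a.

024a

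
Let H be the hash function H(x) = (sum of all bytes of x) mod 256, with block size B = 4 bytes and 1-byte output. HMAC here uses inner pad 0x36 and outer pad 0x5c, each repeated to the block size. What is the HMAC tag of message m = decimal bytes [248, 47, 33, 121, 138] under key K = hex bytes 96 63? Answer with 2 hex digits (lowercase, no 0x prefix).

6d

Key hex bytes 96 63 is 2 bytes ≤ B = 4; zero-pad to 4 bytes: K' = 96 63 00 00.
K' ⊕ ipad = a0 55 36 36.  K' ⊕ opad = ca 3f 5c 5c.
Inner input = (K'⊕ipad) ∥ m = a0 55 36 36 ∥ f8 2f 21 79 8a.
Inner hash: sum = 160+85+54+54+248+47+33+121+138 = 940; mod 256 = 172 → ac.
Outer input = (K'⊕opad) ∥ inner = ca 3f 5c 5c ∥ ac.
Outer hash (tag): sum = 202+63+92+92+172 = 621; mod 256 = 109 → 6d.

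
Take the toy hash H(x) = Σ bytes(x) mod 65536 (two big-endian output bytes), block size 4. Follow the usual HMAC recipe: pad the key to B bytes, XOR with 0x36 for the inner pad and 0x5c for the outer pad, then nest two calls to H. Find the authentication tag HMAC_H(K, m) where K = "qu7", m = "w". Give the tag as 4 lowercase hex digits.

Key "qu7" = 71 75 37 is 3 bytes ≤ B = 4; zero-pad to 4 bytes: K' = 71 75 37 00.
K' ⊕ ipad = 47 43 01 36.  K' ⊕ opad = 2d 29 6b 5c.
Inner input = (K'⊕ipad) ∥ m = 47 43 01 36 ∥ 77.
Inner hash: sum = 71+67+1+54+119 = 312 → 01 38.
Outer input = (K'⊕opad) ∥ inner = 2d 29 6b 5c ∥ 01 38.
Outer hash (tag): sum = 45+41+107+92+1+56 = 342 → 01 56.

0156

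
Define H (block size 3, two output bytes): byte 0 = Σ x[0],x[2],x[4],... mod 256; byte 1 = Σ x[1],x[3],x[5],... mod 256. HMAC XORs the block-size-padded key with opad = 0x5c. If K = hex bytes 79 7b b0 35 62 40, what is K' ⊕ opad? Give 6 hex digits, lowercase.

Key hex bytes 79 7b b0 35 62 40 is 6 bytes > B = 3, so hash it first: H(key) = 8b f0, then zero-pad to 3 bytes: K' = 8b f0 00.
XOR each byte with 0x5c: 8b⊕5c=d7, f0⊕5c=ac, 00⊕5c=5c.

d7ac5c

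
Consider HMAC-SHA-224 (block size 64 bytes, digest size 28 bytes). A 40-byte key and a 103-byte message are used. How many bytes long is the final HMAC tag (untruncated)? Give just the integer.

The tag is one SHA-224 digest: 28 bytes.

28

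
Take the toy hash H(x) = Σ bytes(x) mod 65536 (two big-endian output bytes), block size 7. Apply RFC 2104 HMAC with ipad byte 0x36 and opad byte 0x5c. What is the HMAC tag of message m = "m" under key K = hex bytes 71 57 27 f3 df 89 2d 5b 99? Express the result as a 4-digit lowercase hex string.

0267

Key hex bytes 71 57 27 f3 df 89 2d 5b 99 is 9 bytes > B = 7, so hash it first: H(key) = 04 6b, then zero-pad to 7 bytes: K' = 04 6b 00 00 00 00 00.
K' ⊕ ipad = 32 5d 36 36 36 36 36.  K' ⊕ opad = 58 37 5c 5c 5c 5c 5c.
Inner input = (K'⊕ipad) ∥ m = 32 5d 36 36 36 36 36 ∥ 6d.
Inner hash: sum = 50+93+54+54+54+54+54+109 = 522 → 02 0a.
Outer input = (K'⊕opad) ∥ inner = 58 37 5c 5c 5c 5c 5c ∥ 02 0a.
Outer hash (tag): sum = 88+55+92+92+92+92+92+2+10 = 615 → 02 67.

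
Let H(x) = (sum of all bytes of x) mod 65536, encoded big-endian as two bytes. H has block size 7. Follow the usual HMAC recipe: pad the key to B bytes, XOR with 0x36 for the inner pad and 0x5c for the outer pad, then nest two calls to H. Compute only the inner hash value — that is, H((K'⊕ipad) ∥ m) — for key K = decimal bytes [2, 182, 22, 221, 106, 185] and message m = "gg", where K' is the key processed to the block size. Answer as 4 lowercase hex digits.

Key decimal bytes [2, 182, 22, 221, 106, 185] = 02 b6 16 dd 6a b9 is 6 bytes ≤ B = 7; zero-pad to 7 bytes: K' = 02 b6 16 dd 6a b9 00.
K' ⊕ ipad = 34 80 20 eb 5c 8f 36.
Inner input = 34 80 20 eb 5c 8f 36 ∥ 67 67.
Inner hash: sum = 52+128+32+235+92+143+54+103+103 = 942 → 03 ae.

03ae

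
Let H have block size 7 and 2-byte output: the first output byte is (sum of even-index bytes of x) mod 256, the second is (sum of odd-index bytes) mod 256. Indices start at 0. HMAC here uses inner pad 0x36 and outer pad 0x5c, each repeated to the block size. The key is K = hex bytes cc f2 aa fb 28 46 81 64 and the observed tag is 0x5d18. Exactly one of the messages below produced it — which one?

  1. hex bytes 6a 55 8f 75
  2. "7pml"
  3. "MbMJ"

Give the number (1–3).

1

Key hex bytes cc f2 aa fb 28 46 81 64 is 8 bytes > B = 7, so hash it first: H(key) = 1f 97, then zero-pad to 7 bytes: K' = 1f 97 00 00 00 00 00.
K' ⊕ ipad = 29 a1 36 36 36 36 36; K' ⊕ opad = 43 cb 5c 5c 5c 5c 5c.
m1: inner = H(29 a1 36 36 36 36 36 6a 55 8f 75) = 95 06; tag = H(43 cb 5c 5c 5c 5c 5c 95 06) = 5d18 ← matches
m2: inner = H(29 a1 36 36 36 36 36 37 70 6d 6c) = a7 b1; tag = H(43 cb 5c 5c 5c 5c 5c a7 b1) = 082a
m3: inner = H(29 a1 36 36 36 36 36 4d 62 4d 4a) = 77 a7; tag = H(43 cb 5c 5c 5c 5c 5c 77 a7) = fefa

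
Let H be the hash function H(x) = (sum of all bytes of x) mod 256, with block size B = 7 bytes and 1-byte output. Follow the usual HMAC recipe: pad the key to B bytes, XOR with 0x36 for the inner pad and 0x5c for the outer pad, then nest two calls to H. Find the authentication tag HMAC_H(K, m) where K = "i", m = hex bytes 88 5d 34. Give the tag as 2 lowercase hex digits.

Key "i" = 69 is 1 byte ≤ B = 7; zero-pad to 7 bytes: K' = 69 00 00 00 00 00 00.
K' ⊕ ipad = 5f 36 36 36 36 36 36.  K' ⊕ opad = 35 5c 5c 5c 5c 5c 5c.
Inner input = (K'⊕ipad) ∥ m = 5f 36 36 36 36 36 36 ∥ 88 5d 34.
Inner hash: sum = 95+54+54+54+54+54+54+136+93+52 = 700; mod 256 = 188 → bc.
Outer input = (K'⊕opad) ∥ inner = 35 5c 5c 5c 5c 5c 5c ∥ bc.
Outer hash (tag): sum = 53+92+92+92+92+92+92+188 = 793; mod 256 = 25 → 19.

19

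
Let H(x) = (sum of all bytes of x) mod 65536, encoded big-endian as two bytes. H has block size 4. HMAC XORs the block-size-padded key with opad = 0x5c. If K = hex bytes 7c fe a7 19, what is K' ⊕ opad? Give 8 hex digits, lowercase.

Key hex bytes 7c fe a7 19 is exactly B = 4 bytes: K' = 7c fe a7 19.
XOR each byte with 0x5c: 7c⊕5c=20, fe⊕5c=a2, a7⊕5c=fb, 19⊕5c=45.

20a2fb45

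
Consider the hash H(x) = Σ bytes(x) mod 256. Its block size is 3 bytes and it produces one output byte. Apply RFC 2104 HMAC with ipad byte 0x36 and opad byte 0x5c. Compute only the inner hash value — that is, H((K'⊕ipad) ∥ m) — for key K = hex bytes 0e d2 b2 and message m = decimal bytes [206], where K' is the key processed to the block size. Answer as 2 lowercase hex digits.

Key hex bytes 0e d2 b2 is exactly B = 3 bytes: K' = 0e d2 b2.
K' ⊕ ipad = 38 e4 84.
Inner input = 38 e4 84 ∥ ce.
Inner hash: sum = 56+228+132+206 = 622; mod 256 = 110 → 6e.

6e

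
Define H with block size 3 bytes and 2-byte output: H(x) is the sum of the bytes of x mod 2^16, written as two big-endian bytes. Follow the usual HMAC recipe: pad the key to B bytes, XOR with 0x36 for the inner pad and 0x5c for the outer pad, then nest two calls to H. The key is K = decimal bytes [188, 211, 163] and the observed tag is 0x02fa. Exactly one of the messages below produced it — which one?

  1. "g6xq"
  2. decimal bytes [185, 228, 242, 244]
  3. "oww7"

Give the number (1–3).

Key decimal bytes [188, 211, 163] = bc d3 a3 is exactly B = 3 bytes: K' = bc d3 a3.
K' ⊕ ipad = 8a e5 95; K' ⊕ opad = e0 8f ff.
m1: inner = H(8a e5 95 67 36 78 71) = 03 8a; tag = H(e0 8f ff 03 8a) = 02fb
m2: inner = H(8a e5 95 b9 e4 f2 f4) = 05 87; tag = H(e0 8f ff 05 87) = 02fa ← matches
m3: inner = H(8a e5 95 6f 77 77 37) = 03 98; tag = H(e0 8f ff 03 98) = 0309

2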